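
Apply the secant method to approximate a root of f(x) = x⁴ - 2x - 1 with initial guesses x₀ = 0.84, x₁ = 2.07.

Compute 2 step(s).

f(x) = x⁴ - 2x - 1
x₀ = 0.84, x₁ = 2.07

Secant formula: x_{n+1} = x_n - f(x_n)(x_n - x_{n-1})/(f(x_n) - f(x_{n-1}))

Iteration 1:
  f(0.840000) = -2.182129
  f(2.070000) = 13.220368
  x_2 = 2.070000 - 13.220368×(2.070000 - 0.840000)/(13.220368 - (-2.182129))
       = 1.014259
Iteration 2:
  f(2.070000) = 13.220368
  f(1.014259) = -1.970251
  x_3 = 1.014259 - (-1.970251)×(1.014259 - 2.070000)/(-1.970251 - 13.220368)
       = 1.151190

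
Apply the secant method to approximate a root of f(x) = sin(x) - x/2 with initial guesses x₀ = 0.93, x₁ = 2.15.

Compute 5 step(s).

f(x) = sin(x) - x/2
x₀ = 0.93, x₁ = 2.15

Secant formula: x_{n+1} = x_n - f(x_n)(x_n - x_{n-1})/(f(x_n) - f(x_{n-1}))

Iteration 1:
  f(0.930000) = 0.336620
  f(2.150000) = -0.238101
  x_2 = 2.150000 - (-0.238101)×(2.150000 - 0.930000)/(-0.238101 - 0.336620)
       = 1.644566
Iteration 2:
  f(2.150000) = -0.238101
  f(1.644566) = 0.174997
  x_3 = 1.644566 - 0.174997×(1.644566 - 2.150000)/(0.174997 - (-0.238101))
       = 1.858679
Iteration 3:
  f(1.644566) = 0.174997
  f(1.858679) = 0.029508
  x_4 = 1.858679 - 0.029508×(1.858679 - 1.644566)/(0.029508 - 0.174997)
       = 1.902105
Iteration 4:
  f(1.858679) = 0.029508
  f(1.902105) = -0.005435
  x_5 = 1.902105 - (-0.005435)×(1.902105 - 1.858679)/(-0.005435 - 0.029508)
       = 1.895350
Iteration 5:
  f(1.902105) = -0.005435
  f(1.895350) = 0.000118
  x_6 = 1.895350 - 0.000118×(1.895350 - 1.902105)/(0.000118 - (-0.005435))
       = 1.895494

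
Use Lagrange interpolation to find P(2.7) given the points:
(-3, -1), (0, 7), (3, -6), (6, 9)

Lagrange interpolation formula:
P(x) = Σ yᵢ × Lᵢ(x)
where Lᵢ(x) = Π_{j≠i} (x - xⱼ)/(xᵢ - xⱼ)

L_0(2.7) = (2.7 - 0)/(-3 - 0) × (2.7 - 3)/(-3 - 3) × (2.7 - 6)/(-3 - 6) = -0.016500
L_1(2.7) = (2.7 - (-3))/(0 - (-3)) × (2.7 - 3)/(0 - 3) × (2.7 - 6)/(0 - 6) = 0.104500
L_2(2.7) = (2.7 - (-3))/(3 - (-3)) × (2.7 - 0)/(3 - 0) × (2.7 - 6)/(3 - 6) = 0.940500
L_3(2.7) = (2.7 - (-3))/(6 - (-3)) × (2.7 - 0)/(6 - 0) × (2.7 - 3)/(6 - 3) = -0.028500

P(2.7) = (-1)×L_0(2.7) + 7×L_1(2.7) + (-6)×L_2(2.7) + 9×L_3(2.7)
P(2.7) = -5.151500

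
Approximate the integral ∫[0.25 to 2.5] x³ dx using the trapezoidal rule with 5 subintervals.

f(x) = x³
a = 0.25, b = 2.5, n = 5
h = (b - a)/n = 0.450000

Trapezoidal rule: (h/2)[f(x₀) + 2f(x₁) + 2f(x₂) + ... + f(xₙ)]

x_0 = 0.2500, f(x_0) = 0.015625, coefficient = 1
x_1 = 0.7000, f(x_1) = 0.343000, coefficient = 2
x_2 = 1.1500, f(x_2) = 1.520875, coefficient = 2
x_3 = 1.6000, f(x_3) = 4.096000, coefficient = 2
x_4 = 2.0500, f(x_4) = 8.615125, coefficient = 2
x_5 = 2.5000, f(x_5) = 15.625000, coefficient = 1

I ≈ (0.450000/2) × 44.790625 = 10.077891
Exact value: 9.764648
Error: 0.313242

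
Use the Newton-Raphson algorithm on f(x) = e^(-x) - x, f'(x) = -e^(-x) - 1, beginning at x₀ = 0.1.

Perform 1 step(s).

f(x) = e^(-x) - x
f'(x) = -e^(-x) - 1
x₀ = 0.1

Newton-Raphson formula: x_{n+1} = x_n - f(x_n)/f'(x_n)

Iteration 1:
  f(0.100000) = 0.804837
  f'(0.100000) = -1.904837
  x_1 = 0.100000 - 0.804837/(-1.904837) = 0.522523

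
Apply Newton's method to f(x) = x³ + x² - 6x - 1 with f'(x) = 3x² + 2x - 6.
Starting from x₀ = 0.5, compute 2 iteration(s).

f(x) = x³ + x² - 6x - 1
f'(x) = 3x² + 2x - 6
x₀ = 0.5

Newton-Raphson formula: x_{n+1} = x_n - f(x_n)/f'(x_n)

Iteration 1:
  f(0.500000) = -3.625000
  f'(0.500000) = -4.250000
  x_1 = 0.500000 - (-3.625000)/(-4.250000) = -0.352941
Iteration 2:
  f(-0.352941) = 1.198250
  f'(-0.352941) = -6.332180
  x_2 = -0.352941 - 1.198250/(-6.332180) = -0.163709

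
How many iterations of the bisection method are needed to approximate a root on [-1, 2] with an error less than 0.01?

We need (b-a)/2^n ≤ 0.01
(2 - (-1))/2^n ≤ 0.01
3/2^n ≤ 0.01
2^n ≥ 300
n ≥ log₂(300) = 8.23
n ≥ 9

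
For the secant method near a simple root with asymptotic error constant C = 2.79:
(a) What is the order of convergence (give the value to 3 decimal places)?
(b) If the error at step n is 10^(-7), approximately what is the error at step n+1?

(a) Secant method has superlinear convergence with order φ = (1+√5)/2 ≈ 1.618.
    This means |e_{n+1}| ≈ C|e_n|^1.618.

(b) With |e_n| = 10^(-7) and C = 2.79:
    |e_{n+1}| ≈ 2.79 × (10^(-7))^1.618 = 2.79 × 10^(-11.33)

(a) ≈ 1.618 (golden ratio); (b) |e_{n+1}| ≈ 1.316e-11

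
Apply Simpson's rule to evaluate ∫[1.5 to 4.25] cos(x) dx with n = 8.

f(x) = cos(x)
a = 1.5, b = 4.25, n = 8
h = (b - a)/n = 0.343750

Simpson's rule: (h/3)[f(x₀) + 4f(x₁) + 2f(x₂) + ... + f(xₙ)]

x_0 = 1.5000, f(x_0) = 0.070737, coefficient = 1
x_1 = 1.8438, f(x_1) = -0.269577, coefficient = 4
x_2 = 2.1875, f(x_2) = -0.578349, coefficient = 2
x_3 = 2.5312, f(x_3) = -0.819452, coefficient = 4
x_4 = 2.8750, f(x_4) = -0.964674, coefficient = 2
x_5 = 3.2188, f(x_5) = -0.997025, coefficient = 4
x_6 = 3.5625, f(x_6) = -0.912719, coefficient = 2
x_7 = 3.9062, f(x_7) = -0.721620, coefficient = 4
x_8 = 4.2500, f(x_8) = -0.446087, coefficient = 1

I ≈ (0.343750/3) × -16.517526 = -1.892633
Exact value: -1.892484
Error: 0.000149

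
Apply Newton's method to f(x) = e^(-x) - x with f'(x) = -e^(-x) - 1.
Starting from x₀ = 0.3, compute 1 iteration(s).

f(x) = e^(-x) - x
f'(x) = -e^(-x) - 1
x₀ = 0.3

Newton-Raphson formula: x_{n+1} = x_n - f(x_n)/f'(x_n)

Iteration 1:
  f(0.300000) = 0.440818
  f'(0.300000) = -1.740818
  x_1 = 0.300000 - 0.440818/(-1.740818) = 0.553225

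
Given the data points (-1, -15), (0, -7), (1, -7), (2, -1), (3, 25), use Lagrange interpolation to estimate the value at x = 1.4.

Lagrange interpolation formula:
P(x) = Σ yᵢ × Lᵢ(x)
where Lᵢ(x) = Π_{j≠i} (x - xⱼ)/(xᵢ - xⱼ)

L_0(1.4) = (1.4 - 0)/(-1 - 0) × (1.4 - 1)/(-1 - 1) × (1.4 - 2)/(-1 - 2) × (1.4 - 3)/(-1 - 3) = 0.022400
L_1(1.4) = (1.4 - (-1))/(0 - (-1)) × (1.4 - 1)/(0 - 1) × (1.4 - 2)/(0 - 2) × (1.4 - 3)/(0 - 3) = -0.153600
L_2(1.4) = (1.4 - (-1))/(1 - (-1)) × (1.4 - 0)/(1 - 0) × (1.4 - 2)/(1 - 2) × (1.4 - 3)/(1 - 3) = 0.806400
L_3(1.4) = (1.4 - (-1))/(2 - (-1)) × (1.4 - 0)/(2 - 0) × (1.4 - 1)/(2 - 1) × (1.4 - 3)/(2 - 3) = 0.358400
L_4(1.4) = (1.4 - (-1))/(3 - (-1)) × (1.4 - 0)/(3 - 0) × (1.4 - 1)/(3 - 1) × (1.4 - 2)/(3 - 2) = -0.033600

P(1.4) = (-15)×L_0(1.4) + (-7)×L_1(1.4) + (-7)×L_2(1.4) + (-1)×L_3(1.4) + 25×L_4(1.4)
P(1.4) = -6.104000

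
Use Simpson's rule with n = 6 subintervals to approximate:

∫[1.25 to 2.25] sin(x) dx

f(x) = sin(x)
a = 1.25, b = 2.25, n = 6
h = (b - a)/n = 0.166667

Simpson's rule: (h/3)[f(x₀) + 4f(x₁) + 2f(x₂) + ... + f(xₙ)]

x_0 = 1.2500, f(x_0) = 0.948985, coefficient = 1
x_1 = 1.4167, f(x_1) = 0.988146, coefficient = 4
x_2 = 1.5833, f(x_2) = 0.999921, coefficient = 2
x_3 = 1.7500, f(x_3) = 0.983986, coefficient = 4
x_4 = 1.9167, f(x_4) = 0.940781, coefficient = 2
x_5 = 2.0833, f(x_5) = 0.871503, coefficient = 4
x_6 = 2.2500, f(x_6) = 0.778073, coefficient = 1

I ≈ (0.166667/3) × 16.983001 = 0.943500
Exact value: 0.943496
Error: 0.000004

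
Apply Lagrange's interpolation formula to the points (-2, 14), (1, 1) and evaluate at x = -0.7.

Lagrange interpolation formula:
P(x) = Σ yᵢ × Lᵢ(x)
where Lᵢ(x) = Π_{j≠i} (x - xⱼ)/(xᵢ - xⱼ)

L_0(-0.7) = (-0.7 - 1)/(-2 - 1) = 0.566667
L_1(-0.7) = (-0.7 - (-2))/(1 - (-2)) = 0.433333

P(-0.7) = 14×L_0(-0.7) + 1×L_1(-0.7)
P(-0.7) = 8.366667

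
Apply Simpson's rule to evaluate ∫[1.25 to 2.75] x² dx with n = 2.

f(x) = x²
a = 1.25, b = 2.75, n = 2
h = (b - a)/n = 0.750000

Simpson's rule: (h/3)[f(x₀) + 4f(x₁) + 2f(x₂) + ... + f(xₙ)]

x_0 = 1.2500, f(x_0) = 1.562500, coefficient = 1
x_1 = 2.0000, f(x_1) = 4.000000, coefficient = 4
x_2 = 2.7500, f(x_2) = 7.562500, coefficient = 1

I ≈ (0.750000/3) × 25.125000 = 6.281250
Exact value: 6.281250
Error: 0.000000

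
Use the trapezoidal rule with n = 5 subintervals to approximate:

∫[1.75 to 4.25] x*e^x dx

f(x) = x*e^x
a = 1.75, b = 4.25, n = 5
h = (b - a)/n = 0.500000

Trapezoidal rule: (h/2)[f(x₀) + 2f(x₁) + 2f(x₂) + ... + f(xₙ)]

x_0 = 1.7500, f(x_0) = 10.070555, coefficient = 1
x_1 = 2.2500, f(x_1) = 21.347406, coefficient = 2
x_2 = 2.7500, f(x_2) = 43.017238, coefficient = 2
x_3 = 3.2500, f(x_3) = 83.818605, coefficient = 2
x_4 = 3.7500, f(x_4) = 159.454058, coefficient = 2
x_5 = 4.2500, f(x_5) = 297.948002, coefficient = 1

I ≈ (0.500000/2) × 923.293168 = 230.823292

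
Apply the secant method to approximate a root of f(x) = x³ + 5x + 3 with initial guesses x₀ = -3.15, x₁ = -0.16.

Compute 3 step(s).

f(x) = x³ + 5x + 3
x₀ = -3.15, x₁ = -0.16

Secant formula: x_{n+1} = x_n - f(x_n)(x_n - x_{n-1})/(f(x_n) - f(x_{n-1}))

Iteration 1:
  f(-3.150000) = -44.005875
  f(-0.160000) = 2.195904
  x_2 = -0.160000 - 2.195904×(-0.160000 - (-3.150000))/(2.195904 - (-44.005875))
       = -0.302110
Iteration 2:
  f(-0.160000) = 2.195904
  f(-0.302110) = 1.461874
  x_3 = -0.302110 - 1.461874×(-0.302110 - (-0.160000))/(1.461874 - 2.195904)
       = -0.585134
Iteration 3:
  f(-0.302110) = 1.461874
  f(-0.585134) = -0.126007
  x_4 = -0.585134 - (-0.126007)×(-0.585134 - (-0.302110))/(-0.126007 - 1.461874)
       = -0.562674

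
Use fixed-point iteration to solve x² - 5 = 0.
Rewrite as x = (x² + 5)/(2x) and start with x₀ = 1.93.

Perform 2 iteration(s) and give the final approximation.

Equation: x² - 5 = 0
Fixed-point form: x = (x² + 5)/(2x)
x₀ = 1.93

x_1 = g(1.930000) = 2.260337
x_2 = g(2.260337) = 2.236198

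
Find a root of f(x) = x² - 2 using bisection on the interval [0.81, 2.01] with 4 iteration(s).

f(x) = x² - 2
Initial interval: [0.81, 2.01]

Iteration 1:
  c_1 = (0.810000 + 2.010000)/2 = 1.410000
  f(c_1) = f(1.410000) = -0.011900
  f(a) × f(c) ≥ 0, new interval: [1.410000, 2.010000]
Iteration 2:
  c_2 = (1.410000 + 2.010000)/2 = 1.710000
  f(c_2) = f(1.710000) = 0.924100
  f(a) × f(c) < 0, new interval: [1.410000, 1.710000]
Iteration 3:
  c_3 = (1.410000 + 1.710000)/2 = 1.560000
  f(c_3) = f(1.560000) = 0.433600
  f(a) × f(c) < 0, new interval: [1.410000, 1.560000]
Iteration 4:
  c_4 = (1.410000 + 1.560000)/2 = 1.485000
  f(c_4) = f(1.485000) = 0.205225
  f(a) × f(c) < 0, new interval: [1.410000, 1.485000]

After 4 iteration(s), the approximation is c_4 = 1.485000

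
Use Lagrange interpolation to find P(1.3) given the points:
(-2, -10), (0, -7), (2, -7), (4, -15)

Lagrange interpolation formula:
P(x) = Σ yᵢ × Lᵢ(x)
where Lᵢ(x) = Π_{j≠i} (x - xⱼ)/(xᵢ - xⱼ)

L_0(1.3) = (1.3 - 0)/(-2 - 0) × (1.3 - 2)/(-2 - 2) × (1.3 - 4)/(-2 - 4) = -0.051187
L_1(1.3) = (1.3 - (-2))/(0 - (-2)) × (1.3 - 2)/(0 - 2) × (1.3 - 4)/(0 - 4) = 0.389812
L_2(1.3) = (1.3 - (-2))/(2 - (-2)) × (1.3 - 0)/(2 - 0) × (1.3 - 4)/(2 - 4) = 0.723938
L_3(1.3) = (1.3 - (-2))/(4 - (-2)) × (1.3 - 0)/(4 - 0) × (1.3 - 2)/(4 - 2) = -0.062562

P(1.3) = (-10)×L_0(1.3) + (-7)×L_1(1.3) + (-7)×L_2(1.3) + (-15)×L_3(1.3)
P(1.3) = -6.345937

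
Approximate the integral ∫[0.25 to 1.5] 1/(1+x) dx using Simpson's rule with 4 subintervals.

f(x) = 1/(1+x)
a = 0.25, b = 1.5, n = 4
h = (b - a)/n = 0.312500

Simpson's rule: (h/3)[f(x₀) + 4f(x₁) + 2f(x₂) + ... + f(xₙ)]

x_0 = 0.2500, f(x_0) = 0.800000, coefficient = 1
x_1 = 0.5625, f(x_1) = 0.640000, coefficient = 4
x_2 = 0.8750, f(x_2) = 0.533333, coefficient = 2
x_3 = 1.1875, f(x_3) = 0.457143, coefficient = 4
x_4 = 1.5000, f(x_4) = 0.400000, coefficient = 1

I ≈ (0.312500/3) × 6.655238 = 0.693254
Exact value: 0.693147
Error: 0.000107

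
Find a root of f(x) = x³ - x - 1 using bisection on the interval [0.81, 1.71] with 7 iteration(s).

f(x) = x³ - x - 1
Initial interval: [0.81, 1.71]

Iteration 1:
  c_1 = (0.810000 + 1.710000)/2 = 1.260000
  f(c_1) = f(1.260000) = -0.259624
  f(a) × f(c) ≥ 0, new interval: [1.260000, 1.710000]
Iteration 2:
  c_2 = (1.260000 + 1.710000)/2 = 1.485000
  f(c_2) = f(1.485000) = 0.789759
  f(a) × f(c) < 0, new interval: [1.260000, 1.485000]
Iteration 3:
  c_3 = (1.260000 + 1.485000)/2 = 1.372500
  f(c_3) = f(1.372500) = 0.212955
  f(a) × f(c) < 0, new interval: [1.260000, 1.372500]
Iteration 4:
  c_4 = (1.260000 + 1.372500)/2 = 1.316250
  f(c_4) = f(1.316250) = -0.035828
  f(a) × f(c) ≥ 0, new interval: [1.316250, 1.372500]
Iteration 5:
  c_5 = (1.316250 + 1.372500)/2 = 1.344375
  f(c_5) = f(1.344375) = 0.085373
  f(a) × f(c) < 0, new interval: [1.316250, 1.344375]
Iteration 6:
  c_6 = (1.316250 + 1.344375)/2 = 1.330313
  f(c_6) = f(1.330313) = 0.023983
  f(a) × f(c) < 0, new interval: [1.316250, 1.330313]
Iteration 7:
  c_7 = (1.316250 + 1.330313)/2 = 1.323281
  f(c_7) = f(1.323281) = -0.006119
  f(a) × f(c) ≥ 0, new interval: [1.323281, 1.330313]

After 7 iteration(s), the approximation is c_7 = 1.323281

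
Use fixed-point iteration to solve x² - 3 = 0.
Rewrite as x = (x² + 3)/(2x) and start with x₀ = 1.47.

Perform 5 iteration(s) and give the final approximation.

Equation: x² - 3 = 0
Fixed-point form: x = (x² + 3)/(2x)
x₀ = 1.47

x_1 = g(1.470000) = 1.755408
x_2 = g(1.755408) = 1.732206
x_3 = g(1.732206) = 1.732051
x_4 = g(1.732051) = 1.732051
x_5 = g(1.732051) = 1.732051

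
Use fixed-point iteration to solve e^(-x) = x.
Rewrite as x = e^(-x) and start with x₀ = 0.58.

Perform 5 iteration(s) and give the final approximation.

Equation: e^(-x) = x
Fixed-point form: x = e^(-x)
x₀ = 0.58

x_1 = g(0.580000) = 0.559898
x_2 = g(0.559898) = 0.571267
x_3 = g(0.571267) = 0.564809
x_4 = g(0.564809) = 0.568469
x_5 = g(0.568469) = 0.566392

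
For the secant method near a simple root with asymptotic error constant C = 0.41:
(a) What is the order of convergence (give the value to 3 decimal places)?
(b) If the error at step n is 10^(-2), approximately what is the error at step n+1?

(a) Secant method has superlinear convergence with order φ = (1+√5)/2 ≈ 1.618.
    This means |e_{n+1}| ≈ C|e_n|^1.618.

(b) With |e_n| = 10^(-2) and C = 0.41:
    |e_{n+1}| ≈ 0.41 × (10^(-2))^1.618 = 0.41 × 10^(-3.24)

(a) ≈ 1.618 (golden ratio); (b) |e_{n+1}| ≈ 2.381e-04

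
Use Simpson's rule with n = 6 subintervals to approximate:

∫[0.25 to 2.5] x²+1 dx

f(x) = x²+1
a = 0.25, b = 2.5, n = 6
h = (b - a)/n = 0.375000

Simpson's rule: (h/3)[f(x₀) + 4f(x₁) + 2f(x₂) + ... + f(xₙ)]

x_0 = 0.2500, f(x_0) = 1.062500, coefficient = 1
x_1 = 0.6250, f(x_1) = 1.390625, coefficient = 4
x_2 = 1.0000, f(x_2) = 2.000000, coefficient = 2
x_3 = 1.3750, f(x_3) = 2.890625, coefficient = 4
x_4 = 1.7500, f(x_4) = 4.062500, coefficient = 2
x_5 = 2.1250, f(x_5) = 5.515625, coefficient = 4
x_6 = 2.5000, f(x_6) = 7.250000, coefficient = 1

I ≈ (0.375000/3) × 59.625000 = 7.453125
Exact value: 7.453125
Error: 0.000000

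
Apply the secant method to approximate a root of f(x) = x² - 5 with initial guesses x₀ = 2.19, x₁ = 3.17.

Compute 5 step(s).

f(x) = x² - 5
x₀ = 2.19, x₁ = 3.17

Secant formula: x_{n+1} = x_n - f(x_n)(x_n - x_{n-1})/(f(x_n) - f(x_{n-1}))

Iteration 1:
  f(2.190000) = -0.203900
  f(3.170000) = 5.048900
  x_2 = 3.170000 - 5.048900×(3.170000 - 2.190000)/(5.048900 - (-0.203900))
       = 2.228041
Iteration 2:
  f(3.170000) = 5.048900
  f(2.228041) = -0.035833
  x_3 = 2.228041 - (-0.035833)×(2.228041 - 3.170000)/(-0.035833 - 5.048900)
       = 2.234679
Iteration 3:
  f(2.228041) = -0.035833
  f(2.234679) = -0.006209
  x_4 = 2.234679 - (-0.006209)×(2.234679 - 2.228041)/(-0.006209 - (-0.035833))
       = 2.236070
Iteration 4:
  f(2.234679) = -0.006209
  f(2.236070) = 0.000011
  x_5 = 2.236070 - 0.000011×(2.236070 - 2.234679)/(0.000011 - (-0.006209))
       = 2.236068
Iteration 5:
  f(2.236070) = 0.000011
  f(2.236068) = 0.000000
  x_6 = 2.236068 - 0.000000×(2.236068 - 2.236070)/(0.000000 - 0.000011)
       = 2.236068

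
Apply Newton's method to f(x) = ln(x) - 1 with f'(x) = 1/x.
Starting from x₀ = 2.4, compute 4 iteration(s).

f(x) = ln(x) - 1
f'(x) = 1/x
x₀ = 2.4

Newton-Raphson formula: x_{n+1} = x_n - f(x_n)/f'(x_n)

Iteration 1:
  f(2.400000) = -0.124531
  f'(2.400000) = 0.416667
  x_1 = 2.400000 - (-0.124531)/0.416667 = 2.698875
Iteration 2:
  f(2.698875) = -0.007165
  f'(2.698875) = 0.370525
  x_2 = 2.698875 - (-0.007165)/0.370525 = 2.718212
Iteration 3:
  f(2.718212) = -0.000026
  f'(2.718212) = 0.367889
  x_3 = 2.718212 - (-0.000026)/0.367889 = 2.718282
Iteration 4:
  f(2.718282) = 0.000000
  f'(2.718282) = 0.367879
  x_4 = 2.718282 - 0.000000/0.367879 = 2.718282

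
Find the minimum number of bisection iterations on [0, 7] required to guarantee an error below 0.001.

We need (b-a)/2^n ≤ 0.001
(7 - 0)/2^n ≤ 0.001
7/2^n ≤ 0.001
2^n ≥ 7000
n ≥ log₂(7000) = 12.77
n ≥ 13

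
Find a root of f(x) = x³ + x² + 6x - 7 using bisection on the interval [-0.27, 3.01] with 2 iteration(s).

f(x) = x³ + x² + 6x - 7
Initial interval: [-0.27, 3.01]

Iteration 1:
  c_1 = (-0.270000 + 3.010000)/2 = 1.370000
  f(c_1) = f(1.370000) = 5.668253
  f(a) × f(c) < 0, new interval: [-0.270000, 1.370000]
Iteration 2:
  c_2 = (-0.270000 + 1.370000)/2 = 0.550000
  f(c_2) = f(0.550000) = -3.231125
  f(a) × f(c) ≥ 0, new interval: [0.550000, 1.370000]

After 2 iteration(s), the approximation is c_2 = 0.550000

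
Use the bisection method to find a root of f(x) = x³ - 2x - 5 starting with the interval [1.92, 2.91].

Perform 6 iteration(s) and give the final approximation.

f(x) = x³ - 2x - 5
Initial interval: [1.92, 2.91]

Iteration 1:
  c_1 = (1.920000 + 2.910000)/2 = 2.415000
  f(c_1) = f(2.415000) = 4.254823
  f(a) × f(c) < 0, new interval: [1.920000, 2.415000]
Iteration 2:
  c_2 = (1.920000 + 2.415000)/2 = 2.167500
  f(c_2) = f(2.167500) = 0.848037
  f(a) × f(c) < 0, new interval: [1.920000, 2.167500]
Iteration 3:
  c_3 = (1.920000 + 2.167500)/2 = 2.043750
  f(c_3) = f(2.043750) = -0.550932
  f(a) × f(c) ≥ 0, new interval: [2.043750, 2.167500]
Iteration 4:
  c_4 = (2.043750 + 2.167500)/2 = 2.105625
  f(c_4) = f(2.105625) = 0.124368
  f(a) × f(c) < 0, new interval: [2.043750, 2.105625]
Iteration 5:
  c_5 = (2.043750 + 2.105625)/2 = 2.074688
  f(c_5) = f(2.074688) = -0.219239
  f(a) × f(c) ≥ 0, new interval: [2.074688, 2.105625]
Iteration 6:
  c_6 = (2.074688 + 2.105625)/2 = 2.090156
  f(c_6) = f(2.090156) = -0.048936
  f(a) × f(c) ≥ 0, new interval: [2.090156, 2.105625]

After 6 iteration(s), the approximation is c_6 = 2.090156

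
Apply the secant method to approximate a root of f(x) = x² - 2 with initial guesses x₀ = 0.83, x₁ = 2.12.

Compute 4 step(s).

f(x) = x² - 2
x₀ = 0.83, x₁ = 2.12

Secant formula: x_{n+1} = x_n - f(x_n)(x_n - x_{n-1})/(f(x_n) - f(x_{n-1}))

Iteration 1:
  f(0.830000) = -1.311100
  f(2.120000) = 2.494400
  x_2 = 2.120000 - 2.494400×(2.120000 - 0.830000)/(2.494400 - (-1.311100))
       = 1.274441
Iteration 2:
  f(2.120000) = 2.494400
  f(1.274441) = -0.375801
  x_3 = 1.274441 - (-0.375801)×(1.274441 - 2.120000)/(-0.375801 - 2.494400)
       = 1.385151
Iteration 3:
  f(1.274441) = -0.375801
  f(1.385151) = -0.081356
  x_4 = 1.385151 - (-0.081356)×(1.385151 - 1.274441)/(-0.081356 - (-0.375801))
       = 1.415741
Iteration 4:
  f(1.385151) = -0.081356
  f(1.415741) = 0.004322
  x_5 = 1.415741 - 0.004322×(1.415741 - 1.385151)/(0.004322 - (-0.081356))
       = 1.414198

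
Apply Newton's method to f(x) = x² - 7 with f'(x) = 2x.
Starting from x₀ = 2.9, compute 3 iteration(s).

f(x) = x² - 7
f'(x) = 2x
x₀ = 2.9

Newton-Raphson formula: x_{n+1} = x_n - f(x_n)/f'(x_n)

Iteration 1:
  f(2.900000) = 1.410000
  f'(2.900000) = 5.800000
  x_1 = 2.900000 - 1.410000/5.800000 = 2.656897
Iteration 2:
  f(2.656897) = 0.059099
  f'(2.656897) = 5.313793
  x_2 = 2.656897 - 0.059099/5.313793 = 2.645775
Iteration 3:
  f(2.645775) = 0.000124
  f'(2.645775) = 5.291549
  x_3 = 2.645775 - 0.000124/5.291549 = 2.645751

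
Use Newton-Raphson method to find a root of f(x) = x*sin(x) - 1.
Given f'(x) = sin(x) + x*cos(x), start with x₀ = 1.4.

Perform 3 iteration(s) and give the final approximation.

f(x) = x*sin(x) - 1
f'(x) = sin(x) + x*cos(x)
x₀ = 1.4

Newton-Raphson formula: x_{n+1} = x_n - f(x_n)/f'(x_n)

Iteration 1:
  f(1.400000) = 0.379630
  f'(1.400000) = 1.223404
  x_1 = 1.400000 - 0.379630/1.223404 = 1.089694
Iteration 2:
  f(1.089694) = -0.034002
  f'(1.089694) = 1.390749
  x_2 = 1.089694 - (-0.034002)/1.390749 = 1.114143
Iteration 3:
  f(1.114143) = -0.000020
  f'(1.114143) = 1.388811
  x_3 = 1.114143 - (-0.000020)/1.388811 = 1.114157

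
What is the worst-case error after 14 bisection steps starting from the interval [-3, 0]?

Bisection error bound: |error| ≤ (b-a)/2^n
|error| ≤ (0 - (-3))/2^14 = 3/2^14
|error| ≤ 0.0001831055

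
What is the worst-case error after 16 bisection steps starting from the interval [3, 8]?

Bisection error bound: |error| ≤ (b-a)/2^n
|error| ≤ (8 - 3)/2^16 = 5/2^16
|error| ≤ 0.0000762939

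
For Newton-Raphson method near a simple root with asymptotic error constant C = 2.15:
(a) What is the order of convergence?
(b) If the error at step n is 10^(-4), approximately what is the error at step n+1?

(a) Newton-Raphson has quadratic (order 2) convergence near simple roots.
    This means |e_{n+1}| ≈ C|e_n|².

(b) With |e_n| = 10^(-4) and C = 2.15:
    |e_{n+1}| ≈ 2.15 × (10^(-4))² = 2.15 × 10^(-8)

(a) 2 (quadratic); (b) |e_{n+1}| ≈ 2.150e-08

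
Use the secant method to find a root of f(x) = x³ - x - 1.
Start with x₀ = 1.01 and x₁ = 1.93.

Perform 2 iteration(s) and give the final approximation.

f(x) = x³ - x - 1
x₀ = 1.01, x₁ = 1.93

Secant formula: x_{n+1} = x_n - f(x_n)(x_n - x_{n-1})/(f(x_n) - f(x_{n-1}))

Iteration 1:
  f(1.010000) = -0.979699
  f(1.930000) = 4.259057
  x_2 = 1.930000 - 4.259057×(1.930000 - 1.010000)/(4.259057 - (-0.979699))
       = 1.182049
Iteration 2:
  f(1.930000) = 4.259057
  f(1.182049) = -0.530443
  x_3 = 1.182049 - (-0.530443)×(1.182049 - 1.930000)/(-0.530443 - 4.259057)
       = 1.264886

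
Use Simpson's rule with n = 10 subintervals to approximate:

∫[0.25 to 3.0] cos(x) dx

f(x) = cos(x)
a = 0.25, b = 3.0, n = 10
h = (b - a)/n = 0.275000

Simpson's rule: (h/3)[f(x₀) + 4f(x₁) + 2f(x₂) + ... + f(xₙ)]

x_0 = 0.2500, f(x_0) = 0.968912, coefficient = 1
x_1 = 0.5250, f(x_1) = 0.865324, coefficient = 4
x_2 = 0.8000, f(x_2) = 0.696707, coefficient = 2
x_3 = 1.0750, f(x_3) = 0.475732, coefficient = 4
x_4 = 1.3500, f(x_4) = 0.219007, coefficient = 2
x_5 = 1.6250, f(x_5) = -0.054177, coefficient = 4
x_6 = 1.9000, f(x_6) = -0.323290, coefficient = 2
x_7 = 2.1750, f(x_7) = -0.568107, coefficient = 4
x_8 = 2.4500, f(x_8) = -0.770231, coefficient = 2
x_9 = 2.7250, f(x_9) = -0.914473, coefficient = 4
x_10 = 3.0000, f(x_10) = -0.989992, coefficient = 1

I ≈ (0.275000/3) × -1.159498 = -0.106287
Exact value: -0.106284
Error: 0.000003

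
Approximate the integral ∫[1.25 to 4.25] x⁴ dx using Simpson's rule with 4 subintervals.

f(x) = x⁴
a = 1.25, b = 4.25, n = 4
h = (b - a)/n = 0.750000

Simpson's rule: (h/3)[f(x₀) + 4f(x₁) + 2f(x₂) + ... + f(xₙ)]

x_0 = 1.2500, f(x_0) = 2.441406, coefficient = 1
x_1 = 2.0000, f(x_1) = 16.000000, coefficient = 4
x_2 = 2.7500, f(x_2) = 57.191406, coefficient = 2
x_3 = 3.5000, f(x_3) = 150.062500, coefficient = 4
x_4 = 4.2500, f(x_4) = 326.253906, coefficient = 1

I ≈ (0.750000/3) × 1107.328125 = 276.832031
Exact value: 276.705469
Error: 0.126562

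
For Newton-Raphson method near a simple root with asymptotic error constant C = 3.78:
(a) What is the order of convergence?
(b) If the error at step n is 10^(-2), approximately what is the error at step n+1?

(a) Newton-Raphson has quadratic (order 2) convergence near simple roots.
    This means |e_{n+1}| ≈ C|e_n|².

(b) With |e_n| = 10^(-2) and C = 3.78:
    |e_{n+1}| ≈ 3.78 × (10^(-2))² = 3.78 × 10^(-4)

(a) 2 (quadratic); (b) |e_{n+1}| ≈ 3.780e-04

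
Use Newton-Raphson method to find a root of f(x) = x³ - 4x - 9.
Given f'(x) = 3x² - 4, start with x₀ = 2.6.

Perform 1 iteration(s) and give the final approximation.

f(x) = x³ - 4x - 9
f'(x) = 3x² - 4
x₀ = 2.6

Newton-Raphson formula: x_{n+1} = x_n - f(x_n)/f'(x_n)

Iteration 1:
  f(2.600000) = -1.824000
  f'(2.600000) = 16.280000
  x_1 = 2.600000 - (-1.824000)/16.280000 = 2.712039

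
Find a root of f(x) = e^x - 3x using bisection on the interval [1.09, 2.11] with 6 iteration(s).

f(x) = e^x - 3x
Initial interval: [1.09, 2.11]

Iteration 1:
  c_1 = (1.090000 + 2.110000)/2 = 1.600000
  f(c_1) = f(1.600000) = 0.153032
  f(a) × f(c) < 0, new interval: [1.090000, 1.600000]
Iteration 2:
  c_2 = (1.090000 + 1.600000)/2 = 1.345000
  f(c_2) = f(1.345000) = -0.196813
  f(a) × f(c) ≥ 0, new interval: [1.345000, 1.600000]
Iteration 3:
  c_3 = (1.345000 + 1.600000)/2 = 1.472500
  f(c_3) = f(1.472500) = -0.057378
  f(a) × f(c) ≥ 0, new interval: [1.472500, 1.600000]
Iteration 4:
  c_4 = (1.472500 + 1.600000)/2 = 1.536250
  f(c_4) = f(1.536250) = 0.038381
  f(a) × f(c) < 0, new interval: [1.472500, 1.536250]
Iteration 5:
  c_5 = (1.472500 + 1.536250)/2 = 1.504375
  f(c_5) = f(1.504375) = -0.011786
  f(a) × f(c) ≥ 0, new interval: [1.504375, 1.536250]
Iteration 6:
  c_6 = (1.504375 + 1.536250)/2 = 1.520313
  f(c_6) = f(1.520313) = 0.012717
  f(a) × f(c) < 0, new interval: [1.504375, 1.520313]

After 6 iteration(s), the approximation is c_6 = 1.520313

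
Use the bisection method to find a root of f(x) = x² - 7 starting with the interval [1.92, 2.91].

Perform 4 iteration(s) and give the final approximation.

f(x) = x² - 7
Initial interval: [1.92, 2.91]

Iteration 1:
  c_1 = (1.920000 + 2.910000)/2 = 2.415000
  f(c_1) = f(2.415000) = -1.167775
  f(a) × f(c) ≥ 0, new interval: [2.415000, 2.910000]
Iteration 2:
  c_2 = (2.415000 + 2.910000)/2 = 2.662500
  f(c_2) = f(2.662500) = 0.088906
  f(a) × f(c) < 0, new interval: [2.415000, 2.662500]
Iteration 3:
  c_3 = (2.415000 + 2.662500)/2 = 2.538750
  f(c_3) = f(2.538750) = -0.554748
  f(a) × f(c) ≥ 0, new interval: [2.538750, 2.662500]
Iteration 4:
  c_4 = (2.538750 + 2.662500)/2 = 2.600625
  f(c_4) = f(2.600625) = -0.236750
  f(a) × f(c) ≥ 0, new interval: [2.600625, 2.662500]

After 4 iteration(s), the approximation is c_4 = 2.600625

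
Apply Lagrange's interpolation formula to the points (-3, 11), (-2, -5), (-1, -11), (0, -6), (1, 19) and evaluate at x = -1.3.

Lagrange interpolation formula:
P(x) = Σ yᵢ × Lᵢ(x)
where Lᵢ(x) = Π_{j≠i} (x - xⱼ)/(xᵢ - xⱼ)

L_0(-1.3) = (-1.3 - (-2))/(-3 - (-2)) × (-1.3 - (-1))/(-3 - (-1)) × (-1.3 - 0)/(-3 - 0) × (-1.3 - 1)/(-3 - 1) = -0.026163
L_1(-1.3) = (-1.3 - (-3))/(-2 - (-3)) × (-1.3 - (-1))/(-2 - (-1)) × (-1.3 - 0)/(-2 - 0) × (-1.3 - 1)/(-2 - 1) = 0.254150
L_2(-1.3) = (-1.3 - (-3))/(-1 - (-3)) × (-1.3 - (-2))/(-1 - (-2)) × (-1.3 - 0)/(-1 - 0) × (-1.3 - 1)/(-1 - 1) = 0.889525
L_3(-1.3) = (-1.3 - (-3))/(0 - (-3)) × (-1.3 - (-2))/(0 - (-2)) × (-1.3 - (-1))/(0 - (-1)) × (-1.3 - 1)/(0 - 1) = -0.136850
L_4(-1.3) = (-1.3 - (-3))/(1 - (-3)) × (-1.3 - (-2))/(1 - (-2)) × (-1.3 - (-1))/(1 - (-1)) × (-1.3 - 0)/(1 - 0) = 0.019338

P(-1.3) = 11×L_0(-1.3) + (-5)×L_1(-1.3) + (-11)×L_2(-1.3) + (-6)×L_3(-1.3) + 19×L_4(-1.3)
P(-1.3) = -10.154800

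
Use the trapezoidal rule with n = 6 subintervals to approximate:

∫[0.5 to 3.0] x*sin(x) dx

f(x) = x*sin(x)
a = 0.5, b = 3.0, n = 6
h = (b - a)/n = 0.416667

Trapezoidal rule: (h/2)[f(x₀) + 2f(x₁) + 2f(x₂) + ... + f(xₙ)]

x_0 = 0.5000, f(x_0) = 0.239713, coefficient = 1
x_1 = 0.9167, f(x_1) = 0.727446, coefficient = 2
x_2 = 1.3333, f(x_2) = 1.295917, coefficient = 2
x_3 = 1.7500, f(x_3) = 1.721975, coefficient = 2
x_4 = 2.1667, f(x_4) = 1.793264, coefficient = 2
x_5 = 2.5833, f(x_5) = 1.368419, coefficient = 2
x_6 = 3.0000, f(x_6) = 0.423360, coefficient = 1

I ≈ (0.416667/2) × 14.477117 = 3.016066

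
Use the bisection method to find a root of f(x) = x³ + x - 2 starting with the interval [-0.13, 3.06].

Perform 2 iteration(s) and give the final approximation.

f(x) = x³ + x - 2
Initial interval: [-0.13, 3.06]

Iteration 1:
  c_1 = (-0.130000 + 3.060000)/2 = 1.465000
  f(c_1) = f(1.465000) = 2.609220
  f(a) × f(c) < 0, new interval: [-0.130000, 1.465000]
Iteration 2:
  c_2 = (-0.130000 + 1.465000)/2 = 0.667500
  f(c_2) = f(0.667500) = -1.035091
  f(a) × f(c) ≥ 0, new interval: [0.667500, 1.465000]

After 2 iteration(s), the approximation is c_2 = 0.667500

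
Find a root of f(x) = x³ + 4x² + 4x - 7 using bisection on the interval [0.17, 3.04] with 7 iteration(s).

f(x) = x³ + 4x² + 4x - 7
Initial interval: [0.17, 3.04]

Iteration 1:
  c_1 = (0.170000 + 3.040000)/2 = 1.605000
  f(c_1) = f(1.605000) = 13.858620
  f(a) × f(c) < 0, new interval: [0.170000, 1.605000]
Iteration 2:
  c_2 = (0.170000 + 1.605000)/2 = 0.887500
  f(c_2) = f(0.887500) = 0.399670
  f(a) × f(c) < 0, new interval: [0.170000, 0.887500]
Iteration 3:
  c_3 = (0.170000 + 0.887500)/2 = 0.528750
  f(c_3) = f(0.528750) = -3.618868
  f(a) × f(c) ≥ 0, new interval: [0.528750, 0.887500]
Iteration 4:
  c_4 = (0.528750 + 0.887500)/2 = 0.708125
  f(c_4) = f(0.708125) = -1.806653
  f(a) × f(c) ≥ 0, new interval: [0.708125, 0.887500]
Iteration 5:
  c_5 = (0.708125 + 0.887500)/2 = 0.797812
  f(c_5) = f(0.797812) = -0.754919
  f(a) × f(c) ≥ 0, new interval: [0.797812, 0.887500]
Iteration 6:
  c_6 = (0.797812 + 0.887500)/2 = 0.842656
  f(c_6) = f(0.842656) = -0.190752
  f(a) × f(c) ≥ 0, new interval: [0.842656, 0.887500]
Iteration 7:
  c_7 = (0.842656 + 0.887500)/2 = 0.865078
  f(c_7) = f(0.865078) = 0.101143
  f(a) × f(c) < 0, new interval: [0.842656, 0.865078]

After 7 iteration(s), the approximation is c_7 = 0.865078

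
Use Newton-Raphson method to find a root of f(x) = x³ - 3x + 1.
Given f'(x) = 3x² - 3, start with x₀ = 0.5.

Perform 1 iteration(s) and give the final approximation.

f(x) = x³ - 3x + 1
f'(x) = 3x² - 3
x₀ = 0.5

Newton-Raphson formula: x_{n+1} = x_n - f(x_n)/f'(x_n)

Iteration 1:
  f(0.500000) = -0.375000
  f'(0.500000) = -2.250000
  x_1 = 0.500000 - (-0.375000)/(-2.250000) = 0.333333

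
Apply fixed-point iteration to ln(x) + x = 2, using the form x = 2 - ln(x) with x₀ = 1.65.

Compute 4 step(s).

Equation: ln(x) + x = 2
Fixed-point form: x = 2 - ln(x)
x₀ = 1.65

x_1 = g(1.650000) = 1.499225
x_2 = g(1.499225) = 1.595052
x_3 = g(1.595052) = 1.533094
x_4 = g(1.533094) = 1.572712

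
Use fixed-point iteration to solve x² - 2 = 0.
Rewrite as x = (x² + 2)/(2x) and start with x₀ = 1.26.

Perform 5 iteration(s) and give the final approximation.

Equation: x² - 2 = 0
Fixed-point form: x = (x² + 2)/(2x)
x₀ = 1.26

x_1 = g(1.260000) = 1.423651
x_2 = g(1.423651) = 1.414245
x_3 = g(1.414245) = 1.414214
x_4 = g(1.414214) = 1.414214
x_5 = g(1.414214) = 1.414214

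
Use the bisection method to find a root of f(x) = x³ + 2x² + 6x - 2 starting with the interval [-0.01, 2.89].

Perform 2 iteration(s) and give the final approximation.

f(x) = x³ + 2x² + 6x - 2
Initial interval: [-0.01, 2.89]

Iteration 1:
  c_1 = (-0.010000 + 2.890000)/2 = 1.440000
  f(c_1) = f(1.440000) = 13.773184
  f(a) × f(c) < 0, new interval: [-0.010000, 1.440000]
Iteration 2:
  c_2 = (-0.010000 + 1.440000)/2 = 0.715000
  f(c_2) = f(0.715000) = 3.677976
  f(a) × f(c) < 0, new interval: [-0.010000, 0.715000]

After 2 iteration(s), the approximation is c_2 = 0.715000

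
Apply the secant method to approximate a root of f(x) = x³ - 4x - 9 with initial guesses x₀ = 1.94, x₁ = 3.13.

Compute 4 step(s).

f(x) = x³ - 4x - 9
x₀ = 1.94, x₁ = 3.13

Secant formula: x_{n+1} = x_n - f(x_n)(x_n - x_{n-1})/(f(x_n) - f(x_{n-1}))

Iteration 1:
  f(1.940000) = -9.458616
  f(3.130000) = 9.144297
  x_2 = 3.130000 - 9.144297×(3.130000 - 1.940000)/(9.144297 - (-9.458616))
       = 2.545053
Iteration 2:
  f(3.130000) = 9.144297
  f(2.545053) = -2.695150
  x_3 = 2.545053 - (-2.695150)×(2.545053 - 3.130000)/(-2.695150 - 9.144297)
       = 2.678211
Iteration 3:
  f(2.545053) = -2.695150
  f(2.678211) = -0.502527
  x_4 = 2.678211 - (-0.502527)×(2.678211 - 2.545053)/(-0.502527 - (-2.695150))
       = 2.708730
Iteration 4:
  f(2.678211) = -0.502527
  f(2.708730) = 0.039622
  x_5 = 2.708730 - 0.039622×(2.708730 - 2.678211)/(0.039622 - (-0.502527))
       = 2.706500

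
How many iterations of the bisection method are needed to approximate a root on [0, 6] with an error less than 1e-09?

We need (b-a)/2^n ≤ 1e-09
(6 - 0)/2^n ≤ 1e-09
6/2^n ≤ 1e-09
2^n ≥ 6000000000
n ≥ log₂(6000000000) = 32.48
n ≥ 33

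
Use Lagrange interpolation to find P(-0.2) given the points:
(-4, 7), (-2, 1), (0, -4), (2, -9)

Lagrange interpolation formula:
P(x) = Σ yᵢ × Lᵢ(x)
where Lᵢ(x) = Π_{j≠i} (x - xⱼ)/(xᵢ - xⱼ)

L_0(-0.2) = (-0.2 - (-2))/(-4 - (-2)) × (-0.2 - 0)/(-4 - 0) × (-0.2 - 2)/(-4 - 2) = -0.016500
L_1(-0.2) = (-0.2 - (-4))/(-2 - (-4)) × (-0.2 - 0)/(-2 - 0) × (-0.2 - 2)/(-2 - 2) = 0.104500
L_2(-0.2) = (-0.2 - (-4))/(0 - (-4)) × (-0.2 - (-2))/(0 - (-2)) × (-0.2 - 2)/(0 - 2) = 0.940500
L_3(-0.2) = (-0.2 - (-4))/(2 - (-4)) × (-0.2 - (-2))/(2 - (-2)) × (-0.2 - 0)/(2 - 0) = -0.028500

P(-0.2) = 7×L_0(-0.2) + 1×L_1(-0.2) + (-4)×L_2(-0.2) + (-9)×L_3(-0.2)
P(-0.2) = -3.516500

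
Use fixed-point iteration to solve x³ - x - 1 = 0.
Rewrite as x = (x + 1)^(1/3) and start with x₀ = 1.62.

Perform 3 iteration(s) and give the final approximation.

Equation: x³ - x - 1 = 0
Fixed-point form: x = (x + 1)^(1/3)
x₀ = 1.62

x_1 = g(1.620000) = 1.378586
x_2 = g(1.378586) = 1.334872
x_3 = g(1.334872) = 1.326644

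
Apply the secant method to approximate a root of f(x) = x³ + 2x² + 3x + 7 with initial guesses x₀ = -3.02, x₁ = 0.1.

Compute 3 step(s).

f(x) = x³ + 2x² + 3x + 7
x₀ = -3.02, x₁ = 0.1

Secant formula: x_{n+1} = x_n - f(x_n)(x_n - x_{n-1})/(f(x_n) - f(x_{n-1}))

Iteration 1:
  f(-3.020000) = -11.362808
  f(0.100000) = 7.321000
  x_2 = 0.100000 - 7.321000×(0.100000 - (-3.020000))/(7.321000 - (-11.362808))
       = -1.122530
Iteration 2:
  f(0.100000) = 7.321000
  f(-1.122530) = 4.738086
  x_3 = -1.122530 - 4.738086×(-1.122530 - 0.100000)/(4.738086 - 7.321000)
       = -3.365135
Iteration 3:
  f(-1.122530) = 4.738086
  f(-3.365135) = -18.554367
  x_4 = -3.365135 - (-18.554367)×(-3.365135 - (-1.122530))/(-18.554367 - 4.738086)
       = -1.578715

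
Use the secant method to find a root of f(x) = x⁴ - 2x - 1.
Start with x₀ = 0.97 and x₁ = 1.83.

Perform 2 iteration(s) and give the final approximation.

f(x) = x⁴ - 2x - 1
x₀ = 0.97, x₁ = 1.83

Secant formula: x_{n+1} = x_n - f(x_n)(x_n - x_{n-1})/(f(x_n) - f(x_{n-1}))

Iteration 1:
  f(0.970000) = -2.054707
  f(1.830000) = 6.555131
  x_2 = 1.830000 - 6.555131×(1.830000 - 0.970000)/(6.555131 - (-2.054707))
       = 1.175236
Iteration 2:
  f(1.830000) = 6.555131
  f(1.175236) = -1.442815
  x_3 = 1.175236 - (-1.442815)×(1.175236 - 1.830000)/(-1.442815 - 6.555131)
       = 1.293354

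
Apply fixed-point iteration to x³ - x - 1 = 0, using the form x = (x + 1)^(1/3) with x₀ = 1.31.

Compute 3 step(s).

Equation: x³ - x - 1 = 0
Fixed-point form: x = (x + 1)^(1/3)
x₀ = 1.31

x_1 = g(1.310000) = 1.321916
x_2 = g(1.321916) = 1.324186
x_3 = g(1.324186) = 1.324617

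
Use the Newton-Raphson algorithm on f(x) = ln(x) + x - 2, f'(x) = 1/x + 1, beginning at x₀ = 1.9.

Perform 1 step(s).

f(x) = ln(x) + x - 2
f'(x) = 1/x + 1
x₀ = 1.9

Newton-Raphson formula: x_{n+1} = x_n - f(x_n)/f'(x_n)

Iteration 1:
  f(1.900000) = 0.541854
  f'(1.900000) = 1.526316
  x_1 = 1.900000 - 0.541854/1.526316 = 1.544992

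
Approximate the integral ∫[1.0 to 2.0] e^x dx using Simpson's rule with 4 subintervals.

f(x) = e^x
a = 1.0, b = 2.0, n = 4
h = (b - a)/n = 0.250000

Simpson's rule: (h/3)[f(x₀) + 4f(x₁) + 2f(x₂) + ... + f(xₙ)]

x_0 = 1.0000, f(x_0) = 2.718282, coefficient = 1
x_1 = 1.2500, f(x_1) = 3.490343, coefficient = 4
x_2 = 1.5000, f(x_2) = 4.481689, coefficient = 2
x_3 = 1.7500, f(x_3) = 5.754603, coefficient = 4
x_4 = 2.0000, f(x_4) = 7.389056, coefficient = 1

I ≈ (0.250000/3) × 56.050499 = 4.670875
Exact value: 4.670774
Error: 0.000101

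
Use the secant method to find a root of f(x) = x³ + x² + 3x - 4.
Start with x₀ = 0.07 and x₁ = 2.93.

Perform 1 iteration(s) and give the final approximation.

f(x) = x³ + x² + 3x - 4
x₀ = 0.07, x₁ = 2.93

Secant formula: x_{n+1} = x_n - f(x_n)(x_n - x_{n-1})/(f(x_n) - f(x_{n-1}))

Iteration 1:
  f(0.070000) = -3.784757
  f(2.930000) = 38.528657
  x_2 = 2.930000 - 38.528657×(2.930000 - 0.070000)/(38.528657 - (-3.784757))
       = 0.325815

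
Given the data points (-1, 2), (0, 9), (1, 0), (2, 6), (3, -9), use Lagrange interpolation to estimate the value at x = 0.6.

Lagrange interpolation formula:
P(x) = Σ yᵢ × Lᵢ(x)
where Lᵢ(x) = Π_{j≠i} (x - xⱼ)/(xᵢ - xⱼ)

L_0(0.6) = (0.6 - 0)/(-1 - 0) × (0.6 - 1)/(-1 - 1) × (0.6 - 2)/(-1 - 2) × (0.6 - 3)/(-1 - 3) = -0.033600
L_1(0.6) = (0.6 - (-1))/(0 - (-1)) × (0.6 - 1)/(0 - 1) × (0.6 - 2)/(0 - 2) × (0.6 - 3)/(0 - 3) = 0.358400
L_2(0.6) = (0.6 - (-1))/(1 - (-1)) × (0.6 - 0)/(1 - 0) × (0.6 - 2)/(1 - 2) × (0.6 - 3)/(1 - 3) = 0.806400
L_3(0.6) = (0.6 - (-1))/(2 - (-1)) × (0.6 - 0)/(2 - 0) × (0.6 - 1)/(2 - 1) × (0.6 - 3)/(2 - 3) = -0.153600
L_4(0.6) = (0.6 - (-1))/(3 - (-1)) × (0.6 - 0)/(3 - 0) × (0.6 - 1)/(3 - 1) × (0.6 - 2)/(3 - 2) = 0.022400

P(0.6) = 2×L_0(0.6) + 9×L_1(0.6) + 0×L_2(0.6) + 6×L_3(0.6) + (-9)×L_4(0.6)
P(0.6) = 2.035200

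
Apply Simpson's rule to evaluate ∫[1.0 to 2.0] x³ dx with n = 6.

f(x) = x³
a = 1.0, b = 2.0, n = 6
h = (b - a)/n = 0.166667

Simpson's rule: (h/3)[f(x₀) + 4f(x₁) + 2f(x₂) + ... + f(xₙ)]

x_0 = 1.0000, f(x_0) = 1.000000, coefficient = 1
x_1 = 1.1667, f(x_1) = 1.587963, coefficient = 4
x_2 = 1.3333, f(x_2) = 2.370370, coefficient = 2
x_3 = 1.5000, f(x_3) = 3.375000, coefficient = 4
x_4 = 1.6667, f(x_4) = 4.629630, coefficient = 2
x_5 = 1.8333, f(x_5) = 6.162037, coefficient = 4
x_6 = 2.0000, f(x_6) = 8.000000, coefficient = 1

I ≈ (0.166667/3) × 67.500000 = 3.750000
Exact value: 3.750000
Error: 0.000000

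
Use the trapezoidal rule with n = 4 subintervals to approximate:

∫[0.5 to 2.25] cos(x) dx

f(x) = cos(x)
a = 0.5, b = 2.25, n = 4
h = (b - a)/n = 0.437500

Trapezoidal rule: (h/2)[f(x₀) + 2f(x₁) + 2f(x₂) + ... + f(xₙ)]

x_0 = 0.5000, f(x_0) = 0.877583, coefficient = 1
x_1 = 0.9375, f(x_1) = 0.591805, coefficient = 2
x_2 = 1.3750, f(x_2) = 0.194548, coefficient = 2
x_3 = 1.8125, f(x_3) = -0.239357, coefficient = 2
x_4 = 2.2500, f(x_4) = -0.628174, coefficient = 1

I ≈ (0.437500/2) × 1.343400 = 0.293869
Exact value: 0.298648
Error: 0.004779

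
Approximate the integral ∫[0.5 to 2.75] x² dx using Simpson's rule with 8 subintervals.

f(x) = x²
a = 0.5, b = 2.75, n = 8
h = (b - a)/n = 0.281250

Simpson's rule: (h/3)[f(x₀) + 4f(x₁) + 2f(x₂) + ... + f(xₙ)]

x_0 = 0.5000, f(x_0) = 0.250000, coefficient = 1
x_1 = 0.7812, f(x_1) = 0.610352, coefficient = 4
x_2 = 1.0625, f(x_2) = 1.128906, coefficient = 2
x_3 = 1.3438, f(x_3) = 1.805664, coefficient = 4
x_4 = 1.6250, f(x_4) = 2.640625, coefficient = 2
x_5 = 1.9062, f(x_5) = 3.633789, coefficient = 4
x_6 = 2.1875, f(x_6) = 4.785156, coefficient = 2
x_7 = 2.4688, f(x_7) = 6.094727, coefficient = 4
x_8 = 2.7500, f(x_8) = 7.562500, coefficient = 1

I ≈ (0.281250/3) × 73.500000 = 6.890625
Exact value: 6.890625
Error: 0.000000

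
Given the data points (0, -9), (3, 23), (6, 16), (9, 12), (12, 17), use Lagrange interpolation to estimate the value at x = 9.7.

Lagrange interpolation formula:
P(x) = Σ yᵢ × Lᵢ(x)
where Lᵢ(x) = Π_{j≠i} (x - xⱼ)/(xᵢ - xⱼ)

L_0(9.7) = (9.7 - 3)/(0 - 3) × (9.7 - 6)/(0 - 6) × (9.7 - 9)/(0 - 9) × (9.7 - 12)/(0 - 12) = -0.020531
L_1(9.7) = (9.7 - 0)/(3 - 0) × (9.7 - 6)/(3 - 6) × (9.7 - 9)/(3 - 9) × (9.7 - 12)/(3 - 12) = 0.118895
L_2(9.7) = (9.7 - 0)/(6 - 0) × (9.7 - 3)/(6 - 3) × (9.7 - 9)/(6 - 9) × (9.7 - 12)/(6 - 12) = -0.322944
L_3(9.7) = (9.7 - 0)/(9 - 0) × (9.7 - 3)/(9 - 3) × (9.7 - 6)/(9 - 6) × (9.7 - 12)/(9 - 12) = 1.137994
L_4(9.7) = (9.7 - 0)/(12 - 0) × (9.7 - 3)/(12 - 3) × (9.7 - 6)/(12 - 6) × (9.7 - 9)/(12 - 9) = 0.086586

P(9.7) = (-9)×L_0(9.7) + 23×L_1(9.7) + 16×L_2(9.7) + 12×L_3(9.7) + 17×L_4(9.7)
P(9.7) = 12.880146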